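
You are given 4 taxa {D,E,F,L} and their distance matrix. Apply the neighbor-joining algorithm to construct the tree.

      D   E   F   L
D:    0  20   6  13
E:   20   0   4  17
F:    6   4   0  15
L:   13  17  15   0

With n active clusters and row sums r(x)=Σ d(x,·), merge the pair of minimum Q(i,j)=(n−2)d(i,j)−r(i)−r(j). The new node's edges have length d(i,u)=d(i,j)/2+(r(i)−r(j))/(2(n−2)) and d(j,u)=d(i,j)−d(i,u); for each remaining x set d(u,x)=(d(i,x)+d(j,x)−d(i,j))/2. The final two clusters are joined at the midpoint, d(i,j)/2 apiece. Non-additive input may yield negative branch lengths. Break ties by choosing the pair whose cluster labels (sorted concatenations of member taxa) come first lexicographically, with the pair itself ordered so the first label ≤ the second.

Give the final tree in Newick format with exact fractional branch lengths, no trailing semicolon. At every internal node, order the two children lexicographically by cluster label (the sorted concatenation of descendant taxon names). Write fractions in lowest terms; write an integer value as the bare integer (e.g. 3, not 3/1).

step 1: merge (D,L) at d=13, Q=-58; branch lengths D→5, L→8; new cluster DL
  updated: d(DL,E)=12, d(DL,F)=4
step 2: merge (DL,E) at d=12, Q=-20; branch lengths DL→6, E→6; new cluster DEL
  updated: d(DEL,F)=-2
step 3: merge (DEL,F) at d=-2; branch lengths DEL→-1, F→-1; new cluster DEFL
final tree: (((D:5,L:8):6,E:6):-1,F:-1)
total length: 23

(((D:5,L:8):6,E:6):-1,F:-1)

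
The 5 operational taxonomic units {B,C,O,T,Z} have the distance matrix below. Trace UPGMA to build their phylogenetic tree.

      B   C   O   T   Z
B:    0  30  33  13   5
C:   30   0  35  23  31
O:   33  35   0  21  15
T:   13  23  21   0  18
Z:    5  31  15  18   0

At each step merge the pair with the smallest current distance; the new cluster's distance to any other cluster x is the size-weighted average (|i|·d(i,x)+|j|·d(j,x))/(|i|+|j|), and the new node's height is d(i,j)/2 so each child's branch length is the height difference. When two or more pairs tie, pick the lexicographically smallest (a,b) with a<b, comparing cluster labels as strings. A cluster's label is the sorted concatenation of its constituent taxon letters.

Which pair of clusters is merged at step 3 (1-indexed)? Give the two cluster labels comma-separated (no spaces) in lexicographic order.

step 1: merge (B,Z) at d=5; branch lengths B→5/2, Z→5/2; new cluster BZ
  updated: d(BZ,C)=61/2, d(BZ,O)=24, d(BZ,T)=31/2
step 2: merge (BZ,T) at d=31/2; branch lengths BZ→21/4, T→31/4; new cluster BTZ
  updated: d(BTZ,C)=28, d(BTZ,O)=23
step 3: merge (BTZ,O) at d=23; branch lengths BTZ→15/4, O→23/2; new cluster BOTZ
  updated: d(BOTZ,C)=119/4
step 4: merge (BOTZ,C) at d=119/4; branch lengths BOTZ→27/8, C→119/8; new cluster BCOTZ
final tree: ((((B:5/2,Z:5/2):21/4,T:31/4):15/4,O:23/2):27/8,C:119/8)
total length: 103/2

BTZ,O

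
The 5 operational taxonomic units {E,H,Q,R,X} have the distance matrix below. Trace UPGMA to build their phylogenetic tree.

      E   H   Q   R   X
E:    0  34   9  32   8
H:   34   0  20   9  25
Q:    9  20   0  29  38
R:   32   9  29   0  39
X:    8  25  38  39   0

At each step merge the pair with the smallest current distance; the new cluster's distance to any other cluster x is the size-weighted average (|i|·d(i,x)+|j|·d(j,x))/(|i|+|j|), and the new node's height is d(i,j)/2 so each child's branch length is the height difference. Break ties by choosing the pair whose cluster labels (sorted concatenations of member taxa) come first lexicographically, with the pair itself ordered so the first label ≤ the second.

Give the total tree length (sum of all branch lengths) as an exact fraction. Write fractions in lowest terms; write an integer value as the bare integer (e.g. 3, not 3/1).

step 1: merge (E,X) at d=8; branch lengths E→4, X→4; new cluster EX
  updated: d(EX,H)=59/2, d(EX,Q)=47/2, d(EX,R)=71/2
step 2: merge (H,R) at d=9; branch lengths H→9/2, R→9/2; new cluster HR
  updated: d(EX,HR)=65/2, d(HR,Q)=49/2
step 3: merge (EX,Q) at d=47/2; branch lengths EX→31/4, Q→47/4; new cluster EQX
  updated: d(EQX,HR)=179/6
step 4: merge (EQX,HR) at d=179/6; branch lengths EQX→19/6, HR→125/12; new cluster EHQRX
final tree: (((E:4,X:4):31/4,Q:47/4):19/6,(H:9/2,R:9/2):125/12)
total length: 601/12

601/12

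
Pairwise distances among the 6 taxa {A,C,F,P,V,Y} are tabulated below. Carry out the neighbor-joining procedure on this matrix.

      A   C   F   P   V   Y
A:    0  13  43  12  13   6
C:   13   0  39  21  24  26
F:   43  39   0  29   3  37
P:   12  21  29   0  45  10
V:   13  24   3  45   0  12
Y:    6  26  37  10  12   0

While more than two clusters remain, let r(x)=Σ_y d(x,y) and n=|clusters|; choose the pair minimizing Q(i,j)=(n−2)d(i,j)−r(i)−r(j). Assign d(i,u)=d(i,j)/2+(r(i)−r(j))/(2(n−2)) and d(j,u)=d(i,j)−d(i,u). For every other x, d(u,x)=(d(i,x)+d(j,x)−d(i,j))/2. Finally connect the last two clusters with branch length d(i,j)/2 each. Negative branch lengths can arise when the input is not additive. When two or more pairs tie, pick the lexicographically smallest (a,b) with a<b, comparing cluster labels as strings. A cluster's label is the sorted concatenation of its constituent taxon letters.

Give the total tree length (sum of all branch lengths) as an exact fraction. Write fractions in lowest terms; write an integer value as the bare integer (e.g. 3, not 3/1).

iteration 1: select F,V (d=3, Q=-236); attach at lengths (33/4, -21/4); label the merged cluster FV
  updated: d(A,FV)=53/2, d(C,FV)=30, d(FV,P)=71/2, d(FV,Y)=23
iteration 2: select C,FV (d=30, Q=-115); attach at lengths (65/6, 115/6); label the merged cluster CFV
  updated: d(A,CFV)=19/4, d(CFV,P)=53/4, d(CFV,Y)=19/2
iteration 3: select A,CFV (d=19/4, Q=-163/4); attach at lengths (19/16, 57/16); label the merged cluster ACFV
  updated: d(ACFV,P)=41/4, d(ACFV,Y)=43/8
iteration 4: select ACFV,P (d=41/4, Q=-205/8); attach at lengths (45/16, 119/16); label the merged cluster ACFPV
  updated: d(ACFPV,Y)=41/16
iteration 5: select ACFPV,Y (d=41/16); attach at lengths (41/32, 41/32); label the merged cluster ACFPVY
final tree: (((A:19/16,(C:65/6,(F:33/4,V:-21/4):115/6):57/16):45/16,P:119/16):41/32,Y:41/32)
total length: 809/16

809/16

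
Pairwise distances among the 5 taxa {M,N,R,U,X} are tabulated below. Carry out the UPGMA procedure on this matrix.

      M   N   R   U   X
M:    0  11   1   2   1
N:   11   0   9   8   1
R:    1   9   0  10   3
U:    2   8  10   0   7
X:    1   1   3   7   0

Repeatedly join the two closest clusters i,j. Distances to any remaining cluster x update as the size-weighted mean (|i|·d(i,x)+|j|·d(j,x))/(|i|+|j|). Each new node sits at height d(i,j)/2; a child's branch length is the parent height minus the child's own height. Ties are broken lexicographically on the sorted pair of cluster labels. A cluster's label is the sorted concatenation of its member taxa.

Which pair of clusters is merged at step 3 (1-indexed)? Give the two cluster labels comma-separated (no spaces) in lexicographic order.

MR,NX

iteration 1: select M,R (d=1); attach at lengths (1/2, 1/2); label the merged cluster MR
  updated: d(MR,N)=10, d(MR,U)=6, d(MR,X)=2
iteration 2: select N,X (d=1); attach at lengths (1/2, 1/2); label the merged cluster NX
  updated: d(MR,NX)=6, d(NX,U)=15/2
iteration 3: select MR,NX (d=6); attach at lengths (5/2, 5/2); label the merged cluster MNRX
  updated: d(MNRX,U)=27/4
iteration 4: select MNRX,U (d=27/4); attach at lengths (3/8, 27/8); label the merged cluster MNRUX
final tree: (((M:1/2,R:1/2):5/2,(N:1/2,X:1/2):5/2):3/8,U:27/8)
total length: 43/4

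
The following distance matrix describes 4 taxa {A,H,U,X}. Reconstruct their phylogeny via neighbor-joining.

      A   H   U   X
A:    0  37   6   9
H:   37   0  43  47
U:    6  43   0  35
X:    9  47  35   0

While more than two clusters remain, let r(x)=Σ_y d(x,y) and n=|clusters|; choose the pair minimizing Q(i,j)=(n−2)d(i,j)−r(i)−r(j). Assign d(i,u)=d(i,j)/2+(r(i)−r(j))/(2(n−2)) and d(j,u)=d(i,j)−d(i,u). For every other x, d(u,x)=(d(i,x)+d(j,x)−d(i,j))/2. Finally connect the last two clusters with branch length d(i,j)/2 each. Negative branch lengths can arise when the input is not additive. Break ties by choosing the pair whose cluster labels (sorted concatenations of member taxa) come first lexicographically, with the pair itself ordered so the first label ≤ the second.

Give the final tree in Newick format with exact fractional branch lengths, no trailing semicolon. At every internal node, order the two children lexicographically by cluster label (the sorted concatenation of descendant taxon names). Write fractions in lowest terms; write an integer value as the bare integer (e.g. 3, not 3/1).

step 1: merge (A,X) at d=9, Q=-125; branch lengths A→-21/4, X→57/4; new cluster AX
  updated: d(AX,H)=75/2, d(AX,U)=16
step 2: merge (AX,H) at d=75/2, Q=-193/2; branch lengths AX→21/4, H→129/4; new cluster AHX
  updated: d(AHX,U)=43/4
step 3: merge (AHX,U) at d=43/4; branch lengths AHX→43/8, U→43/8; new cluster AHUX
final tree: (((A:-21/4,X:57/4):21/4,H:129/4):43/8,U:43/8)
total length: 229/4

(((A:-21/4,X:57/4):21/4,H:129/4):43/8,U:43/8)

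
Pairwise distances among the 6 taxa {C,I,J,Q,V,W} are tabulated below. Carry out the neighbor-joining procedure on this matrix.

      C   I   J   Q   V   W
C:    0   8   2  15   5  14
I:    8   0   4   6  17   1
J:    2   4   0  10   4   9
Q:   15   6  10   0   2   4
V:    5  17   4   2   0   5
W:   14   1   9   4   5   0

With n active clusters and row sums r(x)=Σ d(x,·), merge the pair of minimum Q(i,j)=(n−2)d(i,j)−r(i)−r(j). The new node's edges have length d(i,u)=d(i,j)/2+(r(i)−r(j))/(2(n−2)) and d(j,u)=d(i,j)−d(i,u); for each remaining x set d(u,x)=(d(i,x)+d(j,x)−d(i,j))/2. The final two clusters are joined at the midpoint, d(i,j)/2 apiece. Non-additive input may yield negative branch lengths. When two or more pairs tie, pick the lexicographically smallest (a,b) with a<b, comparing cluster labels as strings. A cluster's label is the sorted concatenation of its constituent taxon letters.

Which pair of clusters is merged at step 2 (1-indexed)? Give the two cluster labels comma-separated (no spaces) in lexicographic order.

CJ,V

1. join C+J (d=2, Q=-65) ⇒ CJ; edges |C|=23/8, |J|=-7/8
  updated: d(CJ,I)=5, d(CJ,Q)=23/2, d(CJ,V)=7/2, d(CJ,W)=21/2
2. join CJ+V (d=7/2, Q=-95/2) ⇒ CJV; edges |CJ|=9/4, |V|=5/4
  updated: d(CJV,I)=37/4, d(CJV,Q)=5, d(CJV,W)=6
3. join CJV+Q (d=5, Q=-101/4) ⇒ CJQV; edges |CJV|=61/16, |Q|=19/16
  updated: d(CJQV,I)=41/8, d(CJQV,W)=5/2
4. join CJQV+I (d=41/8, Q=-69/8) ⇒ CIJQV; edges |CJQV|=53/16, |I|=29/16
  updated: d(CIJQV,W)=-13/16
5. join CIJQV+W (d=-13/16) ⇒ CIJQVW; edges |CIJQV|=-13/32, |W|=-13/32
final tree: (((((C:23/8,J:-7/8):9/4,V:5/4):61/16,Q:19/16):53/16,I:29/16):-13/32,W:-13/32)
total length: 237/16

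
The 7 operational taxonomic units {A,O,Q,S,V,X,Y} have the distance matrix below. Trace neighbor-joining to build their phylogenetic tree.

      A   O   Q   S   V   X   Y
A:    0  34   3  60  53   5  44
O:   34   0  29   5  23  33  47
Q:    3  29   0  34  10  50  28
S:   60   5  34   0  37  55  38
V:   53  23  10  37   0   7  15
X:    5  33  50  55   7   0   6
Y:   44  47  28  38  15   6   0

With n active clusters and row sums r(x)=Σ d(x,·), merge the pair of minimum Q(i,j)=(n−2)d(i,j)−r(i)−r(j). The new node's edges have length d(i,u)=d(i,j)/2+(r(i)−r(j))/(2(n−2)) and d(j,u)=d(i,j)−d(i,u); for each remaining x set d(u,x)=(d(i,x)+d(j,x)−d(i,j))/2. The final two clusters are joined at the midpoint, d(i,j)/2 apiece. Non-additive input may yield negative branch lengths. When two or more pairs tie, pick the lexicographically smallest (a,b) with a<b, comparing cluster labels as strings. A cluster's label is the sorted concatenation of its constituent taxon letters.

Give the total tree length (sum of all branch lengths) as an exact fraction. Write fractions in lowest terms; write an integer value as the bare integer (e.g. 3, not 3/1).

step 1: merge (O,S) at d=5, Q=-375; branch lengths O→-33/10, S→83/10; new cluster OS
  updated: d(A,OS)=89/2, d(OS,Q)=29, d(OS,V)=55/2, d(OS,X)=83/2, d(OS,Y)=40
step 2: merge (A,Q) at d=3, Q=-515/2; branch lengths A→83/16, Q→-35/16; new cluster AQ
  updated: d(AQ,OS)=141/4, d(AQ,V)=30, d(AQ,X)=26, d(AQ,Y)=69/2
step 3: merge (AQ,OS) at d=141/4, Q=-657/4; branch lengths AQ→349/24, OS→497/24; new cluster AOQS
  updated: d(AOQS,V)=89/8, d(AOQS,X)=129/8, d(AOQS,Y)=157/8
step 4: merge (AOQS,V) at d=89/8, Q=-231/4; branch lengths AOQS→9, V→17/8; new cluster AOQSV
  updated: d(AOQSV,X)=6, d(AOQSV,Y)=47/4
step 5: merge (AOQSV,X) at d=6, Q=-95/4; branch lengths AOQSV→47/8, X→1/8; new cluster AOQSVX
  updated: d(AOQSVX,Y)=47/8
step 6: merge (AOQSVX,Y) at d=47/8; branch lengths AOQSVX→47/16, Y→47/16; new cluster AOQSVXY
final tree: (((((A:83/16,Q:-35/16):349/24,(O:-33/10,S:83/10):497/24):9,V:17/8):47/8,X:1/8):47/16,Y:47/16)
total length: 265/4

265/4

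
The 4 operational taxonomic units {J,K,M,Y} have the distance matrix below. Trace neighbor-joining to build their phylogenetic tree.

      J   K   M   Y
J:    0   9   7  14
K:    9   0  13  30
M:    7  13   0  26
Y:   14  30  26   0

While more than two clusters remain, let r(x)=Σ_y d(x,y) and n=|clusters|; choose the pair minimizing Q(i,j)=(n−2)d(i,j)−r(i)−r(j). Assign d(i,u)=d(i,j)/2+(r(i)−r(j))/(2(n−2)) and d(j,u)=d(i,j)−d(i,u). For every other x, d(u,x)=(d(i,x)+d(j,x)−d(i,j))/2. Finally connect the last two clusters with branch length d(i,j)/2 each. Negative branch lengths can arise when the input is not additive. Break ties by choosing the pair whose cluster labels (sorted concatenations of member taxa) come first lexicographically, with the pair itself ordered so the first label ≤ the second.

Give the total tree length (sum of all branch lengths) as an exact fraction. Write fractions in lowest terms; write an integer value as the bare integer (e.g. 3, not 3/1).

63/2

iteration 1: select J,Y (d=14, Q=-72); attach at lengths (-3, 17); label the merged cluster JY
  updated: d(JY,K)=25/2, d(JY,M)=19/2
iteration 2: select JY,K (d=25/2, Q=-35); attach at lengths (9/2, 8); label the merged cluster JKY
  updated: d(JKY,M)=5
iteration 3: select JKY,M (d=5); attach at lengths (5/2, 5/2); label the merged cluster JKMY
final tree: (((J:-3,Y:17):9/2,K:8):5/2,M:5/2)
total length: 63/2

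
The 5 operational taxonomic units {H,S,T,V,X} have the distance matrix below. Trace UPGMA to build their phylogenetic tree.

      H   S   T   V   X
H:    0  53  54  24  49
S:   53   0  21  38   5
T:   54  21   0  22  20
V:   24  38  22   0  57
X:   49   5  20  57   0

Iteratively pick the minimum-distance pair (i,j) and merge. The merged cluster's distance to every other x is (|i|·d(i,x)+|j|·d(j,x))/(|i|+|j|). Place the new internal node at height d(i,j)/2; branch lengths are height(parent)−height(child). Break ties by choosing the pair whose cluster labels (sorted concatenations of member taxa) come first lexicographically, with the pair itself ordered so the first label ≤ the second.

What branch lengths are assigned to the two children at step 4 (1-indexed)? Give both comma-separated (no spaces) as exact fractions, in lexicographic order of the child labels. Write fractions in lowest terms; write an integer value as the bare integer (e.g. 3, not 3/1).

43/4,25/2

1. join S+X (d=5) ⇒ SX; edges |S|=5/2, |X|=5/2
  updated: d(H,SX)=51, d(SX,T)=41/2, d(SX,V)=95/2
2. join SX+T (d=41/2) ⇒ STX; edges |SX|=31/4, |T|=41/4
  updated: d(H,STX)=52, d(STX,V)=39
3. join H+V (d=24) ⇒ HV; edges |H|=12, |V|=12
  updated: d(HV,STX)=91/2
4. join HV+STX (d=91/2) ⇒ HSTVX; edges |HV|=43/4, |STX|=25/2
final tree: ((H:12,V:12):43/4,((S:5/2,X:5/2):31/4,T:41/4):25/2)
total length: 281/4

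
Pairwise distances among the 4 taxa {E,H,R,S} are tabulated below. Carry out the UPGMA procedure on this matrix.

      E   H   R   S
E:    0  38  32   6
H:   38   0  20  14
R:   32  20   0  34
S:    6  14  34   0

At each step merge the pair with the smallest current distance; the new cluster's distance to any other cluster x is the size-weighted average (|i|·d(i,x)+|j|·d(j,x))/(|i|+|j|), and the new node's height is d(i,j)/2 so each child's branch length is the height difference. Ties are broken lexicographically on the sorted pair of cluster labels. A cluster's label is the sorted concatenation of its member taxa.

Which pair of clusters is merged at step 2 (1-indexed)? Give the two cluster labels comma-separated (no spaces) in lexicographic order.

1. join E+S (d=6) ⇒ ES; edges |E|=3, |S|=3
  updated: d(ES,H)=26, d(ES,R)=33
2. join H+R (d=20) ⇒ HR; edges |H|=10, |R|=10
  updated: d(ES,HR)=59/2
3. join ES+HR (d=59/2) ⇒ EHRS; edges |ES|=47/4, |HR|=19/4
final tree: ((E:3,S:3):47/4,(H:10,R:10):19/4)
total length: 85/2

H,R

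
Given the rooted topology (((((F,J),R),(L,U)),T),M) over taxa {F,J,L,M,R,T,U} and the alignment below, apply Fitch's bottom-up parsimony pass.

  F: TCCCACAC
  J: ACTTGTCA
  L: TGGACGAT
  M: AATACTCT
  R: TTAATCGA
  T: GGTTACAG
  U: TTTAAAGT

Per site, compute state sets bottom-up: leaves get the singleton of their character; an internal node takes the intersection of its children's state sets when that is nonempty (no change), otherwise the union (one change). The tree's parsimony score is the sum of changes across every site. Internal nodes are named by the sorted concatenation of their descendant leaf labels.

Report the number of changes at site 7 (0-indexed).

site 0, node FJ: F={T} ∪ J={A} → {A,T} (+1)
site 0, node FJR: FJ={A,T} ∩ R={T} → {T} (+0)
site 0, node LU: L={T} ∩ U={T} → {T} (+0)
site 0, node FJLRU: FJR={T} ∩ LU={T} → {T} (+0)
site 0, node FJLRTU: FJLRU={T} ∪ T={G} → {G,T} (+1)
site 0, node FJLMRTU: FJLRTU={G,T} ∪ M={A} → {A,G,T} (+1)
site 1, node FJ: F={C} ∩ J={C} → {C} (+0)
site 1, node FJR: FJ={C} ∪ R={T} → {C,T} (+1)
site 1, node LU: L={G} ∪ U={T} → {G,T} (+1)
site 1, node FJLRU: FJR={C,T} ∩ LU={G,T} → {T} (+0)
site 1, node FJLRTU: FJLRU={T} ∪ T={G} → {G,T} (+1)
site 1, node FJLMRTU: FJLRTU={G,T} ∪ M={A} → {A,G,T} (+1)
site 2, node FJ: F={C} ∪ J={T} → {C,T} (+1)
site 2, node FJR: FJ={C,T} ∪ R={A} → {A,C,T} (+1)
site 2, node LU: L={G} ∪ U={T} → {G,T} (+1)
site 2, node FJLRU: FJR={A,C,T} ∩ LU={G,T} → {T} (+0)
site 2, node FJLRTU: FJLRU={T} ∩ T={T} → {T} (+0)
site 2, node FJLMRTU: FJLRTU={T} ∩ M={T} → {T} (+0)
site 3, node FJ: F={C} ∪ J={T} → {C,T} (+1)
site 3, node FJR: FJ={C,T} ∪ R={A} → {A,C,T} (+1)
site 3, node LU: L={A} ∩ U={A} → {A} (+0)
site 3, node FJLRU: FJR={A,C,T} ∩ LU={A} → {A} (+0)
site 3, node FJLRTU: FJLRU={A} ∪ T={T} → {A,T} (+1)
site 3, node FJLMRTU: FJLRTU={A,T} ∩ M={A} → {A} (+0)
site 4, node FJ: F={A} ∪ J={G} → {A,G} (+1)
site 4, node FJR: FJ={A,G} ∪ R={T} → {A,G,T} (+1)
site 4, node LU: L={C} ∪ U={A} → {A,C} (+1)
site 4, node FJLRU: FJR={A,G,T} ∩ LU={A,C} → {A} (+0)
site 4, node FJLRTU: FJLRU={A} ∩ T={A} → {A} (+0)
site 4, node FJLMRTU: FJLRTU={A} ∪ M={C} → {A,C} (+1)
site 5, node FJ: F={C} ∪ J={T} → {C,T} (+1)
site 5, node FJR: FJ={C,T} ∩ R={C} → {C} (+0)
site 5, node LU: L={G} ∪ U={A} → {A,G} (+1)
site 5, node FJLRU: FJR={C} ∪ LU={A,G} → {A,C,G} (+1)
site 5, node FJLRTU: FJLRU={A,C,G} ∩ T={C} → {C} (+0)
site 5, node FJLMRTU: FJLRTU={C} ∪ M={T} → {C,T} (+1)
site 6, node FJ: F={A} ∪ J={C} → {A,C} (+1)
site 6, node FJR: FJ={A,C} ∪ R={G} → {A,C,G} (+1)
site 6, node LU: L={A} ∪ U={G} → {A,G} (+1)
site 6, node FJLRU: FJR={A,C,G} ∩ LU={A,G} → {A,G} (+0)
site 6, node FJLRTU: FJLRU={A,G} ∩ T={A} → {A} (+0)
site 6, node FJLMRTU: FJLRTU={A} ∪ M={C} → {A,C} (+1)
site 7, node FJ: F={C} ∪ J={A} → {A,C} (+1)
site 7, node FJR: FJ={A,C} ∩ R={A} → {A} (+0)
site 7, node LU: L={T} ∩ U={T} → {T} (+0)
site 7, node FJLRU: FJR={A} ∪ LU={T} → {A,T} (+1)
site 7, node FJLRTU: FJLRU={A,T} ∪ T={G} → {A,G,T} (+1)
site 7, node FJLMRTU: FJLRTU={A,G,T} ∩ M={T} → {T} (+0)
per-site changes: [3, 4, 3, 3, 4, 4, 4, 3]; total = 28

3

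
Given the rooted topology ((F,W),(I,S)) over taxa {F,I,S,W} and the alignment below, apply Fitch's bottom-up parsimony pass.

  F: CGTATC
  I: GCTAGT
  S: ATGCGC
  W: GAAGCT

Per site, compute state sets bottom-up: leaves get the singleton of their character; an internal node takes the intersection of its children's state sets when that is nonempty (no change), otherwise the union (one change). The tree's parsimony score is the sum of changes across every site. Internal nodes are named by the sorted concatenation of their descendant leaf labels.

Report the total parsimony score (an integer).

13

FW@0: {C} ∪ {G} = {C,G} (union, +1)
IS@0: {G} ∪ {A} = {A,G} (union, +1)
FISW@0: {C,G} ∩ {A,G} = {G} (intersection, +0)
FW@1: {G} ∪ {A} = {A,G} (union, +1)
IS@1: {C} ∪ {T} = {C,T} (union, +1)
FISW@1: {A,G} ∪ {C,T} = {A,C,G,T} (union, +1)
FW@2: {T} ∪ {A} = {A,T} (union, +1)
IS@2: {T} ∪ {G} = {G,T} (union, +1)
FISW@2: {A,T} ∩ {G,T} = {T} (intersection, +0)
FW@3: {A} ∪ {G} = {A,G} (union, +1)
IS@3: {A} ∪ {C} = {A,C} (union, +1)
FISW@3: {A,G} ∩ {A,C} = {A} (intersection, +0)
FW@4: {T} ∪ {C} = {C,T} (union, +1)
IS@4: {G} ∩ {G} = {G} (intersection, +0)
FISW@4: {C,T} ∪ {G} = {C,G,T} (union, +1)
FW@5: {C} ∪ {T} = {C,T} (union, +1)
IS@5: {T} ∪ {C} = {C,T} (union, +1)
FISW@5: {C,T} ∩ {C,T} = {C,T} (intersection, +0)
per-site changes: [2, 3, 2, 2, 2, 2]; total = 13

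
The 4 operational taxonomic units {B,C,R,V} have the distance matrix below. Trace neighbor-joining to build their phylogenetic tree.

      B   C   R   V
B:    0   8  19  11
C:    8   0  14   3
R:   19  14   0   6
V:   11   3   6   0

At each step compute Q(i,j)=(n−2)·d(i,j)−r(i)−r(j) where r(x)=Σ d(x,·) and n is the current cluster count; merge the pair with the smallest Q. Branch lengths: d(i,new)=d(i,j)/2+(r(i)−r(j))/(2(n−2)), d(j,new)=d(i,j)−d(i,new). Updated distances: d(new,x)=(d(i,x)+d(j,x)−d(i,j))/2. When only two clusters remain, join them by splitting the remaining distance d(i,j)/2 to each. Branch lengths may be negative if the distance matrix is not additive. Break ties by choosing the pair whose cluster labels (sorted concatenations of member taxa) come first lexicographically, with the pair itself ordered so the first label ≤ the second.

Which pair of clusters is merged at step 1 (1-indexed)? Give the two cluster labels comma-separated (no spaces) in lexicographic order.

B,C

step 1: merge (B,C) at d=8, Q=-47; branch lengths B→29/4, C→3/4; new cluster BC
  updated: d(BC,R)=25/2, d(BC,V)=3
step 2: merge (BC,R) at d=25/2, Q=-43/2; branch lengths BC→19/4, R→31/4; new cluster BCR
  updated: d(BCR,V)=-7/4
step 3: merge (BCR,V) at d=-7/4; branch lengths BCR→-7/8, V→-7/8; new cluster BCRV
final tree: (((B:29/4,C:3/4):19/4,R:31/4):-7/8,V:-7/8)
total length: 75/4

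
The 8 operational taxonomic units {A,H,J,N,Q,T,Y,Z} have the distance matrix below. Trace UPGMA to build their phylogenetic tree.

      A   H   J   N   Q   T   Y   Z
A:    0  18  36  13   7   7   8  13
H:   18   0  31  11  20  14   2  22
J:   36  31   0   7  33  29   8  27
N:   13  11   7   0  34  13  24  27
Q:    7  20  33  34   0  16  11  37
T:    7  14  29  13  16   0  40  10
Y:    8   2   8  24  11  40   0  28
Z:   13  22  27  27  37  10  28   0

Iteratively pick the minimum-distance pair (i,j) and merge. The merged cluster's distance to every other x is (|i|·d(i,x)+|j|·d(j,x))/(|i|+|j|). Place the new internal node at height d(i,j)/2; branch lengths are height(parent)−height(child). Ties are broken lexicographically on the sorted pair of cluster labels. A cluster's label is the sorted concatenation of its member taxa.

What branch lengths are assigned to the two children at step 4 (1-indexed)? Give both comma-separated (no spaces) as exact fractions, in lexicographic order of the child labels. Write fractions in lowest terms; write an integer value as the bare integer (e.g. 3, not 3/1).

1. join H+Y (d=2) ⇒ HY; edges |H|=1, |Y|=1
  updated: d(A,HY)=13, d(HY,J)=39/2, d(HY,N)=35/2, d(HY,Q)=31/2, d(HY,T)=27, d(HY,Z)=25
2. join A+Q (d=7) ⇒ AQ; edges |A|=7/2, |Q|=7/2
  updated: d(AQ,HY)=57/4, d(AQ,J)=69/2, d(AQ,N)=47/2, d(AQ,T)=23/2, d(AQ,Z)=25
3. join J+N (d=7) ⇒ JN; edges |J|=7/2, |N|=7/2
  updated: d(AQ,JN)=29, d(HY,JN)=37/2, d(JN,T)=21, d(JN,Z)=27
4. join T+Z (d=10) ⇒ TZ; edges |T|=5, |Z|=5
  updated: d(AQ,TZ)=73/4, d(HY,TZ)=26, d(JN,TZ)=24
5. join AQ+HY (d=57/4) ⇒ AHQY; edges |AQ|=29/8, |HY|=49/8
  updated: d(AHQY,JN)=95/4, d(AHQY,TZ)=177/8
6. join AHQY+TZ (d=177/8) ⇒ AHQTYZ; edges |AHQY|=63/16, |TZ|=97/16
  updated: d(AHQTYZ,JN)=143/6
7. join AHQTYZ+JN (d=143/6) ⇒ AHJNQTYZ; edges |AHQTYZ|=41/48, |JN|=101/12
final tree: ((((A:7/2,Q:7/2):29/8,(H:1,Y:1):49/8):63/16,(T:5,Z:5):97/16):41/48,(J:7/2,N:7/2):101/12)
total length: 2641/48

5,5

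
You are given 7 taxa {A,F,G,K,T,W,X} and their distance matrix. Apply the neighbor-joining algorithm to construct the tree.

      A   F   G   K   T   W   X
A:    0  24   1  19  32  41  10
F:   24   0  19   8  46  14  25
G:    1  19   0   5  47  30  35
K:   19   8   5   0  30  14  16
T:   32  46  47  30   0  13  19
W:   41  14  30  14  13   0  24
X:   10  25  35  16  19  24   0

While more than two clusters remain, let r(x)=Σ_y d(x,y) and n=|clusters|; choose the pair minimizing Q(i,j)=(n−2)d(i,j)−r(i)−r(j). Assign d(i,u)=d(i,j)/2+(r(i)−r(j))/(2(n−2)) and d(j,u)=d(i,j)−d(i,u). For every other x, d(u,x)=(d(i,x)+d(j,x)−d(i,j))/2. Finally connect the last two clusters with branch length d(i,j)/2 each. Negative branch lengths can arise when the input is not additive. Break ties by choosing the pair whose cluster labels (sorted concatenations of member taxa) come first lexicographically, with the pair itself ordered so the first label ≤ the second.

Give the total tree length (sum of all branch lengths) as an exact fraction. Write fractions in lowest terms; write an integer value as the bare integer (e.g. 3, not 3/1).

227/4

1. join A+G (d=1, Q=-259) ⇒ AG; edges |A|=-1/2, |G|=3/2
  updated: d(AG,F)=21, d(AG,K)=23/2, d(AG,T)=39, d(AG,W)=35, d(AG,X)=22
2. join T+W (d=13, Q=-195) ⇒ TW; edges |T|=99/8, |W|=5/8
  updated: d(AG,TW)=61/2, d(F,TW)=47/2, d(K,TW)=31/2, d(TW,X)=15
3. join TW+X (d=15, Q=-235/2) ⇒ TWX; edges |TW|=103/12, |X|=77/12
  updated: d(AG,TWX)=75/4, d(F,TWX)=67/4, d(K,TWX)=33/4
4. join AG+TWX (d=75/4, Q=-115/2) ⇒ AGTWX; edges |AG|=45/4, |TWX|=15/2
  updated: d(AGTWX,F)=19/2, d(AGTWX,K)=1/2
5. join AGTWX+F (d=19/2, Q=-18) ⇒ AFGTWX; edges |AGTWX|=1, |F|=17/2
  updated: d(AFGTWX,K)=-1/2
6. join AFGTWX+K (d=-1/2) ⇒ AFGKTWX; edges |AFGTWX|=-1/4, |K|=-1/4
final tree: ((((A:-1/2,G:3/2):45/4,((T:99/8,W:5/8):103/12,X:77/12):15/2):1,F:17/2):-1/4,K:-1/4)
total length: 227/4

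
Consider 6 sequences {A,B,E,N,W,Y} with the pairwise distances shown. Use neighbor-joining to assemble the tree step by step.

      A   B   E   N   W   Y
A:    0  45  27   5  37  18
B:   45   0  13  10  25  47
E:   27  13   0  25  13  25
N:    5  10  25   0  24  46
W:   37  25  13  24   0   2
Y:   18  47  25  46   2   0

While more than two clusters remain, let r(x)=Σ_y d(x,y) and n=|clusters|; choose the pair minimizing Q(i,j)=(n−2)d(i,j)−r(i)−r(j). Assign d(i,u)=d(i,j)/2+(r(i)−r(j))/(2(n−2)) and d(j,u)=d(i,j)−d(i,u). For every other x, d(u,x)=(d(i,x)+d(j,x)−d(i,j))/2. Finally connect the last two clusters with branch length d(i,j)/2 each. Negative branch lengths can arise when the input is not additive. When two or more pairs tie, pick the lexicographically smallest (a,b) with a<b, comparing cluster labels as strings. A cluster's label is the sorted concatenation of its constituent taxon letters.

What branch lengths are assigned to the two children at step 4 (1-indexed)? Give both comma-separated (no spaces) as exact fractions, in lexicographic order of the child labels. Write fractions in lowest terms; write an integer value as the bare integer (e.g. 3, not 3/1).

iteration 1: select W,Y (d=2, Q=-231); attach at lengths (-29/8, 45/8); label the merged cluster WY
  updated: d(A,WY)=53/2, d(B,WY)=35, d(E,WY)=18, d(N,WY)=34
iteration 2: select A,N (d=5, Q=-325/2); attach at lengths (89/12, -29/12); label the merged cluster AN
  updated: d(AN,B)=25, d(AN,E)=47/2, d(AN,WY)=111/4
iteration 3: select AN,WY (d=111/4, Q=-203/2); attach at lengths (51/4, 15); label the merged cluster ANWY
  updated: d(ANWY,B)=129/8, d(ANWY,E)=55/8
iteration 4: select ANWY,B (d=129/8, Q=-36); attach at lengths (5, 89/8); label the merged cluster ABNWY
  updated: d(ABNWY,E)=15/8
iteration 5: select ABNWY,E (d=15/8); attach at lengths (15/16, 15/16); label the merged cluster ABENWY
final tree: ((((A:89/12,N:-29/12):51/4,(W:-29/8,Y:45/8):15):5,B:89/8):15/16,E:15/16)
total length: 211/4

5,89/8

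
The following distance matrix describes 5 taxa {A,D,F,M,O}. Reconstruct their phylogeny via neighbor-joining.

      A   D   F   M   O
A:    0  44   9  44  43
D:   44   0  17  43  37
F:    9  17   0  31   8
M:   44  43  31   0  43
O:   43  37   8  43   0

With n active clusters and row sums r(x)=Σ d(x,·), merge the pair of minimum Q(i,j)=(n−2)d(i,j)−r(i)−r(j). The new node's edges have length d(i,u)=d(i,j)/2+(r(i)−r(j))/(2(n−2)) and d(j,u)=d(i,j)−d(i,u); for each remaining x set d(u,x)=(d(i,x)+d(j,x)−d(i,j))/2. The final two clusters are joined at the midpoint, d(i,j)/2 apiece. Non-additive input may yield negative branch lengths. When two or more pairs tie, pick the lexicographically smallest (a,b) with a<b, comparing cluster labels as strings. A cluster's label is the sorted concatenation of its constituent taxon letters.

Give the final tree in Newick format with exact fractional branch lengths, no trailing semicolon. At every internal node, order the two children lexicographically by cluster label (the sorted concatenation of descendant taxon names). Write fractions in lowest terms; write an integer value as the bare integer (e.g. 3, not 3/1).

iteration 1: select A,F (d=9, Q=-178); attach at lengths (17, -8); label the merged cluster AF
  updated: d(AF,D)=26, d(AF,M)=33, d(AF,O)=21
iteration 2: select AF,O (d=21, Q=-139); attach at lengths (21/4, 63/4); label the merged cluster AFO
  updated: d(AFO,D)=21, d(AFO,M)=55/2
iteration 3: select AFO,D (d=21, Q=-183/2); attach at lengths (11/4, 73/4); label the merged cluster ADFO
  updated: d(ADFO,M)=99/4
iteration 4: select ADFO,M (d=99/4); attach at lengths (99/8, 99/8); label the merged cluster ADFMO
final tree: ((((A:17,F:-8):21/4,O:63/4):11/4,D:73/4):99/8,M:99/8)
total length: 303/4

((((A:17,F:-8):21/4,O:63/4):11/4,D:73/4):99/8,M:99/8)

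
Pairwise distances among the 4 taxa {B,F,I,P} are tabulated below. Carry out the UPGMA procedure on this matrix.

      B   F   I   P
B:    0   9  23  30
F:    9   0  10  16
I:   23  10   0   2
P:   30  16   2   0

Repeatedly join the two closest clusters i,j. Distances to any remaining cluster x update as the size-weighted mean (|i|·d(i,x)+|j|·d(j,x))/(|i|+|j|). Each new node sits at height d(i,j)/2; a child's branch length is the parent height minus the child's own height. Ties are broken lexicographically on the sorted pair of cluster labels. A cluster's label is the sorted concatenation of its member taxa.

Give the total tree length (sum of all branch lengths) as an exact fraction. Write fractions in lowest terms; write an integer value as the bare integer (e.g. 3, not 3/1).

101/4

step 1: merge (I,P) at d=2; branch lengths I→1, P→1; new cluster IP
  updated: d(B,IP)=53/2, d(F,IP)=13
step 2: merge (B,F) at d=9; branch lengths B→9/2, F→9/2; new cluster BF
  updated: d(BF,IP)=79/4
step 3: merge (BF,IP) at d=79/4; branch lengths BF→43/8, IP→71/8; new cluster BFIP
final tree: ((B:9/2,F:9/2):43/8,(I:1,P:1):71/8)
total length: 101/4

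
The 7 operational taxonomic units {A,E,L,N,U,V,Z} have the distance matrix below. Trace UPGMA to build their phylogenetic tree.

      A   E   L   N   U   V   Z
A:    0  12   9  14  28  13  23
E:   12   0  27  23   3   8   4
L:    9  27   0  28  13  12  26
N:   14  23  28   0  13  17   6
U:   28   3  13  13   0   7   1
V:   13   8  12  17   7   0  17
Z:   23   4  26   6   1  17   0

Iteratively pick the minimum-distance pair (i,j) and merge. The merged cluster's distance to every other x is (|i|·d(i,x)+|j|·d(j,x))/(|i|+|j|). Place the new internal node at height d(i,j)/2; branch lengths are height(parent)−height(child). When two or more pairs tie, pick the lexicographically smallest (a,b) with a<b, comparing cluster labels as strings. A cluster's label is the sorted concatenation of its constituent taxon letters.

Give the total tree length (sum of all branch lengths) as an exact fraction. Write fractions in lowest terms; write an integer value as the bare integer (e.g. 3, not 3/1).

1. join U+Z (d=1) ⇒ UZ; edges |U|=1/2, |Z|=1/2
  updated: d(A,UZ)=51/2, d(E,UZ)=7/2, d(L,UZ)=39/2, d(N,UZ)=19/2, d(UZ,V)=12
2. join E+UZ (d=7/2) ⇒ EUZ; edges |E|=7/4, |UZ|=5/4
  updated: d(A,EUZ)=21, d(EUZ,L)=22, d(EUZ,N)=14, d(EUZ,V)=32/3
3. join A+L (d=9) ⇒ AL; edges |A|=9/2, |L|=9/2
  updated: d(AL,EUZ)=43/2, d(AL,N)=21, d(AL,V)=25/2
4. join EUZ+V (d=32/3) ⇒ EUVZ; edges |EUZ|=43/12, |V|=16/3
  updated: d(AL,EUVZ)=77/4, d(EUVZ,N)=59/4
5. join EUVZ+N (d=59/4) ⇒ ENUVZ; edges |EUVZ|=49/24, |N|=59/8
  updated: d(AL,ENUVZ)=98/5
6. join AL+ENUVZ (d=98/5) ⇒ AELNUVZ; edges |AL|=53/10, |ENUVZ|=97/40
final tree: ((A:9/2,L:9/2):53/10,(((E:7/4,(U:1/2,Z:1/2):5/4):43/12,V:16/3):49/24,N:59/8):97/40)
total length: 4687/120

4687/120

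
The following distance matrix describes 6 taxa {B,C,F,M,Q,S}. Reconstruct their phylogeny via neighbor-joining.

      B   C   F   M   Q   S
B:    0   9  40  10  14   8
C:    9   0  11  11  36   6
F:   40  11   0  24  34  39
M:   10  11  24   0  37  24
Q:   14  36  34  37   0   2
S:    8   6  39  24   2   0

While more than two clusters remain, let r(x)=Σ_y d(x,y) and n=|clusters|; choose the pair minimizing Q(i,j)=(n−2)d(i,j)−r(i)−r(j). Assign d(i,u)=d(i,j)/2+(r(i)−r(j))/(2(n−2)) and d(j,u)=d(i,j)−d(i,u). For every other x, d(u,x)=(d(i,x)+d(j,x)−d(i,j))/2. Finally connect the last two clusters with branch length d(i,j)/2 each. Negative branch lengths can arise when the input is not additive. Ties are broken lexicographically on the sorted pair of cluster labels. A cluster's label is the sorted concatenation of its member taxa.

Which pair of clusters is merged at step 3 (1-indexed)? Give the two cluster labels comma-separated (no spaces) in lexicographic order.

1. join Q+S (d=2, Q=-194) ⇒ QS; edges |Q|=13/2, |S|=-9/2
  updated: d(B,QS)=10, d(C,QS)=20, d(F,QS)=71/2, d(M,QS)=59/2
2. join B+QS (d=10, Q=-134) ⇒ BQS; edges |B|=2/3, |QS|=28/3
  updated: d(BQS,C)=19/2, d(BQS,F)=131/4, d(BQS,M)=59/4
3. join BQS+M (d=59/4, Q=-309/4) ⇒ BMQS; edges |BQS|=147/16, |M|=89/16
  updated: d(BMQS,C)=23/8, d(BMQS,F)=21
4. join BMQS+C (d=23/8, Q=-279/8) ⇒ BCMQS; edges |BMQS|=103/16, |C|=-57/16
  updated: d(BCMQS,F)=233/16
5. join BCMQS+F (d=233/16) ⇒ BCFMQS; edges |BCMQS|=233/32, |F|=233/32
final tree: ((((B:2/3,(Q:13/2,S:-9/2):28/3):147/16,M:89/16):103/16,C:-57/16):233/32,F:233/32)
total length: 707/16

BQS,M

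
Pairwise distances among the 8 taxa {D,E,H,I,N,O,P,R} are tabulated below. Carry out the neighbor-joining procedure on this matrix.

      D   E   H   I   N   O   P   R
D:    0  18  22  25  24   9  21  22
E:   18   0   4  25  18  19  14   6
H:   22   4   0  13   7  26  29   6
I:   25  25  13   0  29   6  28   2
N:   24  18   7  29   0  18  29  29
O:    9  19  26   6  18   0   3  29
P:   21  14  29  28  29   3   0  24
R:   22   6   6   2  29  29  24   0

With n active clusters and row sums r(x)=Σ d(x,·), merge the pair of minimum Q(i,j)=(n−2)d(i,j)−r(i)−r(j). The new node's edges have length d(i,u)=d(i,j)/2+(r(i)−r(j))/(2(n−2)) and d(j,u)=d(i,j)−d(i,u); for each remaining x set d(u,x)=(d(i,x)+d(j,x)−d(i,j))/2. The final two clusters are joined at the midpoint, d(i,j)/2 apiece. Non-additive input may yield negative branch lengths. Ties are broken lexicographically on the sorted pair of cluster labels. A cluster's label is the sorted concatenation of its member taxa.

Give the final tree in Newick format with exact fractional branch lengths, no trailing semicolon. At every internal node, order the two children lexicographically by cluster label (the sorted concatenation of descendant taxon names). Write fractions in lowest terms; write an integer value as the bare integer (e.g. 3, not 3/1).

((((D:233/32,(O:-5/3,P:14/3):199/32):11/2,(I:59/20,R:-19/20):69/8):9/4,E:45/16):75/32,(H:-23/12,N:107/12):75/32)

1. join O+P (d=3, Q=-240) ⇒ OP; edges |O|=-5/3, |P|=14/3
  updated: d(D,OP)=27/2, d(E,OP)=15, d(H,OP)=26, d(I,OP)=31/2, d(N,OP)=22, d(OP,R)=25
2. join I+R (d=2, Q=-379/2) ⇒ IR; edges |I|=59/20, |R|=-19/20
  updated: d(D,IR)=45/2, d(E,IR)=29/2, d(H,IR)=17/2, d(IR,N)=28, d(IR,OP)=77/4
3. join D+OP (d=27/2, Q=-567/4) ⇒ DOP; edges |D|=233/32, |OP|=199/32
  updated: d(DOP,E)=39/4, d(DOP,H)=69/4, d(DOP,IR)=113/8, d(DOP,N)=65/4
4. join H+N (d=7, Q=-85) ⇒ HN; edges |H|=-23/12, |N|=107/12
  updated: d(DOP,HN)=53/4, d(E,HN)=15/2, d(HN,IR)=59/4
5. join DOP+IR (d=113/8, Q=-209/4) ⇒ DIOPR; edges |DOP|=11/2, |IR|=69/8
  updated: d(DIOPR,E)=81/16, d(DIOPR,HN)=111/16
6. join DIOPR+E (d=81/16, Q=-39/2) ⇒ DEIOPR; edges |DIOPR|=9/4, |E|=45/16
  updated: d(DEIOPR,HN)=75/16
7. join DEIOPR+HN (d=75/16) ⇒ DEHINOPR; edges |DEIOPR|=75/32, |HN|=75/32
final tree: ((((D:233/32,(O:-5/3,P:14/3):199/32):11/2,(I:59/20,R:-19/20):69/8):9/4,E:45/16):75/32,(H:-23/12,N:107/12):75/32)
total length: 395/8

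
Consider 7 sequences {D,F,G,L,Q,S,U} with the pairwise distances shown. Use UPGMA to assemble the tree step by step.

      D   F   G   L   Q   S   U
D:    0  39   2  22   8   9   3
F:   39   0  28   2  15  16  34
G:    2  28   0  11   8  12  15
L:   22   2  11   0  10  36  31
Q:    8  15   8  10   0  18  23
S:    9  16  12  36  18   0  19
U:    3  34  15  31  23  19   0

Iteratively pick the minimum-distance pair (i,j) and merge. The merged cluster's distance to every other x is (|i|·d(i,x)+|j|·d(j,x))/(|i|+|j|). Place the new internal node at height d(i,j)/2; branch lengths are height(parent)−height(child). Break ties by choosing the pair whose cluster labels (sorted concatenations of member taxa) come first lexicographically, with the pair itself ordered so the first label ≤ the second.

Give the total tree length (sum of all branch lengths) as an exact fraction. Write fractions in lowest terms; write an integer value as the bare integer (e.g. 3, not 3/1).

221/5

1. join D+G (d=2) ⇒ DG; edges |D|=1, |G|=1
  updated: d(DG,F)=67/2, d(DG,L)=33/2, d(DG,Q)=8, d(DG,S)=21/2, d(DG,U)=9
2. join F+L (d=2) ⇒ FL; edges |F|=1, |L|=1
  updated: d(DG,FL)=25, d(FL,Q)=25/2, d(FL,S)=26, d(FL,U)=65/2
3. join DG+Q (d=8) ⇒ DGQ; edges |DG|=3, |Q|=4
  updated: d(DGQ,FL)=125/6, d(DGQ,S)=13, d(DGQ,U)=41/3
4. join DGQ+S (d=13) ⇒ DGQS; edges |DGQ|=5/2, |S|=13/2
  updated: d(DGQS,FL)=177/8, d(DGQS,U)=15
5. join DGQS+U (d=15) ⇒ DGQSU; edges |DGQS|=1, |U|=15/2
  updated: d(DGQSU,FL)=121/5
6. join DGQSU+FL (d=121/5) ⇒ DFGLQSU; edges |DGQSU|=23/5, |FL|=111/10
final tree: (((((D:1,G:1):3,Q:4):5/2,S:13/2):1,U:15/2):23/5,(F:1,L:1):111/10)
total length: 221/5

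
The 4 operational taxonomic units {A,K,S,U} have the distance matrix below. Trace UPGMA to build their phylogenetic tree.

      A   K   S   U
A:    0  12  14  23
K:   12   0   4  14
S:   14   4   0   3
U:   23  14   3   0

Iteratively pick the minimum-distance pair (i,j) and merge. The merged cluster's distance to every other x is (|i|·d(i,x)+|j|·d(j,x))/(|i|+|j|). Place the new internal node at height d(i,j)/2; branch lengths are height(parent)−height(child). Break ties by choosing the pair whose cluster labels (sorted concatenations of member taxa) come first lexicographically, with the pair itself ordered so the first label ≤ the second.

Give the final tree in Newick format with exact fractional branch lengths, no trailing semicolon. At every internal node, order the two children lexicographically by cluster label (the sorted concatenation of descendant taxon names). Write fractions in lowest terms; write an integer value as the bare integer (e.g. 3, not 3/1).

(A:49/6,(K:9/2,(S:3/2,U:3/2):3):11/3)

step 1: merge (S,U) at d=3; branch lengths S→3/2, U→3/2; new cluster SU
  updated: d(A,SU)=37/2, d(K,SU)=9
step 2: merge (K,SU) at d=9; branch lengths K→9/2, SU→3; new cluster KSU
  updated: d(A,KSU)=49/3
step 3: merge (A,KSU) at d=49/3; branch lengths A→49/6, KSU→11/3; new cluster AKSU
final tree: (A:49/6,(K:9/2,(S:3/2,U:3/2):3):11/3)
total length: 67/3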